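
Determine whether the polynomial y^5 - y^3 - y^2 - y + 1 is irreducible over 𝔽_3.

Yes

Write P(y) = y^5 - y^3 - y^2 - y + 1.
Check for roots in 𝔽_3: P(0) = 1; P(1) = 2; P(2) = 1.
No roots, so no linear factors.
Monic irreducibles of degree 2 over GF(3): y^2 + 1, y^2 + y - 1, y^2 - y - 1.
None of them divide P (all give nonzero remainder).
No irreducible factor of degree ≤ 2 exists, so P is irreducible over GF(3).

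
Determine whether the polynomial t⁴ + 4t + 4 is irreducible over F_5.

Yes

Write P(t) = t⁴ + 4t + 4.
Check for roots in F_5: P(0) = 4; P(1) = 4; P(2) = 3; P(3) = 2; P(4) = 1.
No roots, so no linear factors.
Degree-2 irreducible divisors: test the 10 monic irreducibles of degree 2 over GF(5).
None of them divide P (all give nonzero remainder).
No irreducible factor of degree ≤ 2 exists, so P is irreducible over GF(5).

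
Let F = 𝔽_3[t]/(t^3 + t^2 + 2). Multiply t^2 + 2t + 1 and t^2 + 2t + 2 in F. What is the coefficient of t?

1

Multiply in 𝔽_3[t]: (t^2 + 2t + 1)·(t^2 + 2t + 2) = t^4 + t^3 + t^2 + 2.
Reduce using t^3 ≡ 2t^2 + 1 (mod t^3 + t^2 + 2).
Reduced: t^2 + t + 2.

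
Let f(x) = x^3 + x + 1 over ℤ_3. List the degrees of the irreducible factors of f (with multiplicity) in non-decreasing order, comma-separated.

1, 2

Roots in ℤ_3: f(0) = 1; f(1) = 0 → root; f(2) = 2.
Linear factors from roots: (x + 2).
Complete factorization: f(x) = (x + 2)·(x^2 + x + 2).
Factor degrees with multiplicity: 1 + 2 = 3.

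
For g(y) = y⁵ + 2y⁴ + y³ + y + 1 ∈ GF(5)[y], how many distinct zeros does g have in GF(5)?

Evaluate at each of the 5 elements of GF(5):
g(0) = 1; g(1) = 1; g(2) = 0 → root; g(3) = 1; g(4) = 0 → root.
Roots: {2, 4}.

2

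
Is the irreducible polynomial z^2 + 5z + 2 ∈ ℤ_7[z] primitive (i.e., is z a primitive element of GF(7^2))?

Write f(z) = z^2 + 5z + 2.
|GF(7^2)^×| = 7^2 − 1 = 48. Prime factorization: 48 = 2^4·3.
f is primitive ⇔ z has order 48 in GF(7)[z]/(f), i.e. z^(48/q) ≠ 1 for each prime q | 48.
z^(24) mod f = 1
z^(16) mod f = 4.
Since z^(24) = 1, the order of z divides 24 < 48; not primitive.

No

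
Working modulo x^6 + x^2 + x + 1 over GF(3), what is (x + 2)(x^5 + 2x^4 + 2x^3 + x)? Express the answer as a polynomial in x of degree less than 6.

x^5 + x^3 + x + 2

Multiply in GF(3)[x]: (x + 2)·(x^5 + 2x^4 + 2x^3 + x) = x^6 + x^5 + x^3 + x^2 + 2x.
Reduce using x^6 ≡ 2x^2 + 2x + 2 (mod x^6 + x^2 + x + 1).
Reduced: x^5 + x^3 + x + 2.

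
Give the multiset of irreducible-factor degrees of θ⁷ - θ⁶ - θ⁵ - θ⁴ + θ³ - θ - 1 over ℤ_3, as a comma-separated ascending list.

1, 1, 1, 4

Write h(θ) = θ⁷ - θ⁶ - θ⁵ - θ⁴ + θ³ - θ - 1.
Roots in ℤ_3: h(0) = 2; h(1) = 0 → root; h(2) = 0 → root.
Linear factors from roots: (θ - 1), (θ + 1).
Complete factorization: h(θ) = (θ + 1)·(θ - 1)^2·(θ⁴ + θ - 1).
Factor degrees with multiplicity: 1 + 1 + 1 + 4 = 7.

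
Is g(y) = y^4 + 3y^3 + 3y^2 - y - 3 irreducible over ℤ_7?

Yes

Check for roots in ℤ_7: g(0) = 4; g(1) = 3; g(2) = 5; g(3) = 1; g(4) = 6; g(5) = 3; g(6) = 6.
No roots, so no linear factors.
Degree-2 irreducible divisors: test the 21 monic irreducibles of degree 2 over GF(7).
None of them divide g (all give nonzero remainder).
No irreducible factor of degree ≤ 2 exists, so g is irreducible over GF(7).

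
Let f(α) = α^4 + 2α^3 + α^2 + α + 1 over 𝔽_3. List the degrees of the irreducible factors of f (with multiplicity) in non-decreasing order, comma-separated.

Roots in 𝔽_3: f(0) = 1; f(1) = 0 → root; f(2) = 0 → root.
Linear factors from roots: (α + 2), (α + 1).
Complete factorization: f(α) = (α + 1)·(α + 2)·(α^2 + 2α + 2).
Factor degrees with multiplicity: 1 + 1 + 2 = 4.

1, 1, 2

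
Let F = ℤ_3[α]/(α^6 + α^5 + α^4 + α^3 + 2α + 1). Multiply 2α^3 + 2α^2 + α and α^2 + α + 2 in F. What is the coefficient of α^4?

Multiply in ℤ_3[α]: (2α^3 + 2α^2 + α)·(α^2 + α + 2) = 2α^5 + α^4 + α^3 + 2α^2 + 2α.
Reduced: 2α^5 + α^4 + α^3 + 2α^2 + 2α.

1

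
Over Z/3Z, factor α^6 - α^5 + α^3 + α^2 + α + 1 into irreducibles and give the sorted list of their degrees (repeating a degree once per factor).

6

Write g(α) = α^6 - α^5 + α^3 + α^2 + α + 1.
Roots in Z/3Z: g(0) = 1; g(1) = 1; g(2) = 2.
Complete factorization: g(α) = (α^6 - α^5 + α^3 + α^2 + α + 1).
Factor degrees with multiplicity: 6 = 6.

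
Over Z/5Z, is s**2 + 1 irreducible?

Write f(s) = s**2 + 1.
Check for roots in Z/5Z: f(0) = 1; f(1) = 2; f(2) = 0 → root; f(3) = 0 → root; f(4) = 2.
f(2) = 0, so (s − 2) divides f(s); f is reducible.

No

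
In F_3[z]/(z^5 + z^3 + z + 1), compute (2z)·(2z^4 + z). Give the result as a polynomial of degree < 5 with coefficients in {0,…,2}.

Multiply in F_3[z]: (2z)·(2z^4 + z) = z^5 + 2z^2.
Reduce using z^5 ≡ 2z^3 + 2z + 2 (mod z^5 + z^3 + z + 1).
Reduced: 2z^3 + 2z^2 + 2z + 2.

2z^3 + 2z^2 + 2z + 2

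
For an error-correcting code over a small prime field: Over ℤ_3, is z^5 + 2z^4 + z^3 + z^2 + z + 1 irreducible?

Yes

Write f(z) = z^5 + 2z^4 + z^3 + z^2 + z + 1.
Check for roots in ℤ_3: f(0) = 1; f(1) = 1; f(2) = 1.
No roots, so no linear factors.
Monic irreducibles of degree 2 over GF(3): z^2 + 1, z^2 + z + 2, z^2 + 2z + 2.
None of them divide f (all give nonzero remainder).
No irreducible factor of degree ≤ 2 exists, so f is irreducible over GF(3).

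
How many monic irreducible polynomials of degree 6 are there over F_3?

116

Gauss's count: N_{3}(6) = (1/6) Σ_{d|6} μ(6/d)·3^d.
Divisors of 6: 1, 2, 3, 6; μ(6/d) for each: 1, -1, -1, 1.
Σ = 3^1 − 3^2 − 3^3 + 3^6 = 696.
N = 696/6 = 116.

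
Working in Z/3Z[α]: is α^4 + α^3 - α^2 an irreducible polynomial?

No

Write h(α) = α^4 + α^3 - α^2.
Check for roots in Z/3Z: h(0) = 0 → root; h(1) = 1; h(2) = 2.
h(0) = 0, so (α) divides h(α); h is reducible.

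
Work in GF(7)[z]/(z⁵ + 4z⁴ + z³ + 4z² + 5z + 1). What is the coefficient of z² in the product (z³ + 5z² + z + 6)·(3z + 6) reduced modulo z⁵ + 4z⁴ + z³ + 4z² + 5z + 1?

5

Multiply in GF(7)[z]: (z³ + 5z² + z + 6)·(3z + 6) = 3z⁴ + 5z² + 3z + 1.
Reduced: 3z⁴ + 5z² + 3z + 1.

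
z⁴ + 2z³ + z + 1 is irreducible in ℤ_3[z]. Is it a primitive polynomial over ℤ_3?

No

Write f(z) = z⁴ + 2z³ + z + 1.
|GF(3^4)^×| = 3^4 − 1 = 80. Prime factorization: 80 = 2^4·5.
f is primitive ⇔ z has order 80 in GF(3)[z]/(f), i.e. z^(80/q) ≠ 1 for each prime q | 80.
z^(40) mod f = 1
z^(16) mod f = 2z² + 2z + 1.
Since z^(40) = 1, the order of z divides 40 < 80; not primitive.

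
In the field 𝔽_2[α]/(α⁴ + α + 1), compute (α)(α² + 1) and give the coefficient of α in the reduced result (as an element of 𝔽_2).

Multiply in 𝔽_2[α]: (α)·(α² + 1) = α³ + α.
Reduced: α³ + α.

1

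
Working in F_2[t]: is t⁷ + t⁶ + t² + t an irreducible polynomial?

Write m(t) = t⁷ + t⁶ + t² + t.
Check for roots in F_2: m(0) = 0 → root; m(1) = 0 → root.
m(0) = 0, so (t) divides m(t); m is reducible.

No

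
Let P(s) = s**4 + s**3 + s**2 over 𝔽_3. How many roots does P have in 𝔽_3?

Evaluate at each of the 3 elements of 𝔽_3:
P(0) = 0 → root; P(1) = 0 → root; P(2) = 1.
Roots: {0, 1}.

2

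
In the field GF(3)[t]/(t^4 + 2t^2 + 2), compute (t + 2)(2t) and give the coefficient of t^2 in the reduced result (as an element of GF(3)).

Multiply in GF(3)[t]: (t + 2)·(2t) = 2t^2 + t.
Reduced: 2t^2 + t.

2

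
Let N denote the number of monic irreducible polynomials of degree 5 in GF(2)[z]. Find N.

The number of monic irreducibles of degree 5 over GF(2) is (1/5)·Σ_{d∣5} μ(5/d) 2^d.
Divisors of 5: 1, 5; μ(5/d) for each: -1, 1.
Σ = − 2^1 + 2^5 = 30.
N = 30/5 = 6.

6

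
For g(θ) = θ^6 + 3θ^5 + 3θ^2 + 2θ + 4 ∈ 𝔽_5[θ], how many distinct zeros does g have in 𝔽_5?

2

Evaluate at each of the 5 elements of 𝔽_5:
g(0) = 4; g(1) = 3; g(2) = 0 → root; g(3) = 0 → root; g(4) = 3.
Roots: {2, 3}.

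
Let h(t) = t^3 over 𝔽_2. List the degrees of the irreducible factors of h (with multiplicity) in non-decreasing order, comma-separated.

1, 1, 1

Roots in 𝔽_2: h(0) = 0 → root; h(1) = 1.
Linear factors from roots: (t).
Complete factorization: h(t) = (t)^3.
Factor degrees with multiplicity: 1 + 1 + 1 = 3.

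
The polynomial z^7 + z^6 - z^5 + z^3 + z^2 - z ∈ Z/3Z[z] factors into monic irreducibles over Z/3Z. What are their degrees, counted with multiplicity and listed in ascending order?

Write f(z) = z^7 + z^6 - z^5 + z^3 + z^2 - z.
Roots in Z/3Z: f(0) = 0 → root; f(1) = 2; f(2) = 2.
Linear factors from roots: (z).
Complete factorization: f(z) = (z)·(z^2 - z - 1)·(z^2 + z - 1)^2.
Factor degrees with multiplicity: 1 + 2 + 2 + 2 = 7.

1, 2, 2, 2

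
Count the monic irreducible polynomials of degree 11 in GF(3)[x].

The number of monic irreducibles of degree 11 over GF(3) is (1/11)·Σ_{d∣11} μ(11/d) 3^d.
Divisors of 11: 1, 11; μ(11/d) for each: -1, 1.
Σ = − 3^1 + 3^11 = 177144.
N = 177144/11 = 16104.

16104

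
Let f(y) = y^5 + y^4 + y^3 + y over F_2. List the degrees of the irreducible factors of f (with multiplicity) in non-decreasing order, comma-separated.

Roots in F_2: f(0) = 0 → root; f(1) = 0 → root.
Linear factors from roots: (y), (y + 1).
Complete factorization: f(y) = (y)·(y + 1)·(y^3 + y + 1).
Factor degrees with multiplicity: 1 + 1 + 3 = 5.

1, 1, 3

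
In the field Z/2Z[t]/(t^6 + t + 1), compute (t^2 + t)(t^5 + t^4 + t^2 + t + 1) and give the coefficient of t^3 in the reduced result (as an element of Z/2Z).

Multiply in Z/2Z[t]: (t^2 + t)·(t^5 + t^4 + t^2 + t + 1) = t^7 + t^5 + t^4 + t.
Reduce using t^6 ≡ t + 1 (mod t^6 + t + 1).
Reduced: t^5 + t^4 + t^2.

0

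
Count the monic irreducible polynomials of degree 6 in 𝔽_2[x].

By the necklace-counting formula, N_2(6) = (1/6) Σ_{d|6} μ(6/d)·2^d.
Divisors of 6: 1, 2, 3, 6; μ(6/d) for each: 1, -1, -1, 1.
Σ = 2^1 − 2^2 − 2^3 + 2^6 = 54.
N = 54/6 = 9.

9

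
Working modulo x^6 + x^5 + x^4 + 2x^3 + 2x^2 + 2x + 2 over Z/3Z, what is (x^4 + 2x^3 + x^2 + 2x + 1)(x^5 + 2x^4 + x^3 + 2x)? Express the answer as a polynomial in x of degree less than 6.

2x^5 + 2x^3 + 2x^2 + 2

Multiply in Z/3Z[x]: (x^4 + 2x^3 + x^2 + 2x + 1)·(x^5 + 2x^4 + x^3 + 2x) = x^9 + x^8 + 2x^5 + 2x^4 + x^2 + 2x.
Reduce using x^6 ≡ 2x^5 + 2x^4 + x^3 + x^2 + x + 1 (mod x^6 + x^5 + x^4 + 2x^3 + 2x^2 + 2x + 2).
Reduced: 2x^5 + 2x^3 + 2x^2 + 2.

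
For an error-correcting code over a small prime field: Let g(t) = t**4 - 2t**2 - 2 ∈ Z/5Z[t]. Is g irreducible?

Yes

Check for roots in Z/5Z: g(0) = 3; g(1) = 2; g(2) = 1; g(3) = 1; g(4) = 2.
No roots, so no linear factors.
Degree-2 irreducible divisors: test the 10 monic irreducibles of degree 2 over GF(5).
None of them divide g (all give nonzero remainder).
No irreducible factor of degree ≤ 2 exists, so g is irreducible over GF(5).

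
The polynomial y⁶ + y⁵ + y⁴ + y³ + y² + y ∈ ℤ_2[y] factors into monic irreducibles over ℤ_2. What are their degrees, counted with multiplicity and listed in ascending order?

1, 1, 2, 2

Write g(y) = y⁶ + y⁵ + y⁴ + y³ + y² + y.
Roots in ℤ_2: g(0) = 0 → root; g(1) = 0 → root.
Linear factors from roots: (y), (y + 1).
Complete factorization: g(y) = (y)·(y + 1)·(y² + y + 1)^2.
Factor degrees with multiplicity: 1 + 1 + 2 + 2 = 6.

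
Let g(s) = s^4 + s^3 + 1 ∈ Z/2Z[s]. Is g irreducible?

Check for roots in Z/2Z: g(0) = 1; g(1) = 1.
No roots, so no linear factors.
Monic irreducibles of degree 2 over GF(2): s^2 + s + 1.
None of them divide g (all give nonzero remainder).
No irreducible factor of degree ≤ 2 exists, so g is irreducible over GF(2).

Yes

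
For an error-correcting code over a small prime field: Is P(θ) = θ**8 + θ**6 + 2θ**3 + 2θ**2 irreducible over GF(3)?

Check for roots in GF(3): P(0) = 0 → root; P(1) = 0 → root; P(2) = 2.
P(0) = 0, so (θ) divides P(θ); P is reducible.

No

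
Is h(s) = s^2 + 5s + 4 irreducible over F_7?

No

Check for roots in F_7: h(0) = 4; h(1) = 3; h(2) = 4; h(3) = 0 → root; h(4) = 5; h(5) = 5; h(6) = 0 → root.
h(3) = 0, so (s − 3) divides h(s); h is reducible.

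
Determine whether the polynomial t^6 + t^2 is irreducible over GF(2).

Write P(t) = t^6 + t^2.
Check for roots in GF(2): P(0) = 0 → root; P(1) = 0 → root.
P(0) = 0, so (t) divides P(t); P is reducible.

No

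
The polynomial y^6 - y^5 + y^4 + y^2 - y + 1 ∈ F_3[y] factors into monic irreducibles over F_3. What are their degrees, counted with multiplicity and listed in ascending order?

1, 1, 2, 2

Write h(y) = y^6 - y^5 + y^4 + y^2 - y + 1.
Roots in F_3: h(0) = 1; h(1) = 2; h(2) = 0 → root.
Linear factors from roots: (y + 1).
Complete factorization: h(y) = (y + 1)^2·(y^2 + y - 1)·(y^2 - y - 1).
Factor degrees with multiplicity: 1 + 1 + 2 + 2 = 6.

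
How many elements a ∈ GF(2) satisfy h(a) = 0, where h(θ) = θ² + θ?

Evaluate at each of the 2 elements of GF(2):
h(0) = 0 → root; h(1) = 0 → root.
Roots: {0, 1}.

2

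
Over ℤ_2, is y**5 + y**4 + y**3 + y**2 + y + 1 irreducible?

Write h(y) = y**5 + y**4 + y**3 + y**2 + y + 1.
Check for roots in ℤ_2: h(0) = 1; h(1) = 0 → root.
h(1) = 0, so (y − 1) divides h(y); h is reducible.

No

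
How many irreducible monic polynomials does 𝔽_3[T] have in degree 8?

The number of monic irreducibles of degree 8 over GF(3) is (1/8)·Σ_{d∣8} μ(8/d) 3^d.
Divisors of 8: 1, 2, 4, 8; μ(8/d) for each: 0, 0, -1, 1.
Σ = − 3^4 + 3^8 = 6480.
N = 6480/8 = 810.

810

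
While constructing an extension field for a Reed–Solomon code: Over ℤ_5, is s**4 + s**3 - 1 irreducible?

Yes

Write g(s) = s**4 + s**3 - 1.
Check for roots in ℤ_5: g(0) = 4; g(1) = 1; g(2) = 3; g(3) = 2; g(4) = 4.
No roots, so no linear factors.
Degree-2 irreducible divisors: test the 10 monic irreducibles of degree 2 over GF(5).
None of them divide g (all give nonzero remainder).
No irreducible factor of degree ≤ 2 exists, so g is irreducible over GF(5).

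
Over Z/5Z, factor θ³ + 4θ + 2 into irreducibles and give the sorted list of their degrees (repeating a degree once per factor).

Write f(θ) = θ³ + 4θ + 2.
Roots in Z/5Z: f(0) = 2; f(1) = 2; f(2) = 3; f(3) = 1; f(4) = 2.
Complete factorization: f(θ) = (θ³ + 4θ + 2).
Factor degrees with multiplicity: 3 = 3.

3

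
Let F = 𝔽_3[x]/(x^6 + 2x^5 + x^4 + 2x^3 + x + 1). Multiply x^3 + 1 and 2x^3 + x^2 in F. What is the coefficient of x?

Multiply in 𝔽_3[x]: (x^3 + 1)·(2x^3 + x^2) = 2x^6 + x^5 + 2x^3 + x^2.
Reduce using x^6 ≡ x^5 + 2x^4 + x^3 + 2x + 2 (mod x^6 + 2x^5 + x^4 + 2x^3 + x + 1).
Reduced: x^4 + x^3 + x^2 + x + 1.

1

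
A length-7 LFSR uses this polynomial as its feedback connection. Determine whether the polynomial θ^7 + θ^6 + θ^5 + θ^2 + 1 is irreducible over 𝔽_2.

Write m(θ) = θ^7 + θ^6 + θ^5 + θ^2 + 1.
Check for roots in 𝔽_2: m(0) = 1; m(1) = 1.
No roots, so no linear factors.
Monic irreducibles of degree 2 over GF(2): θ^2 + θ + 1.
None of them divide m (all give nonzero remainder).
Monic irreducibles of degree 3 over GF(2): θ^3 + θ + 1, θ^3 + θ^2 + 1.
None of them divide m (all give nonzero remainder).
No irreducible factor of degree ≤ 3 exists, so m is irreducible over GF(2).

Yes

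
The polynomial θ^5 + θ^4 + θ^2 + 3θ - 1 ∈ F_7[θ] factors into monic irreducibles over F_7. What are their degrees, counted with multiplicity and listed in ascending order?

Write h(θ) = θ^5 + θ^4 + θ^2 + 3θ - 1.
Complete factorization: h(θ) = (θ^2 + θ - 3)·(θ^3 + 3θ - 2).
Factor degrees with multiplicity: 2 + 3 = 5.

2, 3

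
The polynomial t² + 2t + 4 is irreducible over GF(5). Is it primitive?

Write f(t) = t² + 2t + 4.
|GF(5^2)^×| = 5^2 − 1 = 24. Prime factorization: 24 = 2^3·3.
f is primitive ⇔ t has order 24 in GF(5)[t]/(f), i.e. t^(24/q) ≠ 1 for each prime q | 24.
t^(12) mod f = 1
t^(8) mod f = 2t + 4.
Since t^(12) = 1, the order of t divides 12 < 24; not primitive.

No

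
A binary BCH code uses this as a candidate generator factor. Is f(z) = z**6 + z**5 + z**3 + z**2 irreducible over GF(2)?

Check for roots in GF(2): f(0) = 0 → root; f(1) = 0 → root.
f(0) = 0, so (z) divides f(z); f is reducible.

No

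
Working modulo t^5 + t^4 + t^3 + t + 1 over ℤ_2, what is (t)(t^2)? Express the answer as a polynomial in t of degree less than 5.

Multiply in ℤ_2[t]: (t)·(t^2) = t^3.
Reduced: t^3.

t^3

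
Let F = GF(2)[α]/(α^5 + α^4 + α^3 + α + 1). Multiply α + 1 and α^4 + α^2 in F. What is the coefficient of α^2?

1

Multiply in GF(2)[α]: (α + 1)·(α^4 + α^2) = α^5 + α^4 + α^3 + α^2.
Reduce using α^5 ≡ α^4 + α^3 + α + 1 (mod α^5 + α^4 + α^3 + α + 1).
Reduced: α^2 + α + 1.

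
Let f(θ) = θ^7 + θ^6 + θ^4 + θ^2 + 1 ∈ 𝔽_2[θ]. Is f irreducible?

Yes

Check for roots in 𝔽_2: f(0) = 1; f(1) = 1.
No roots, so no linear factors.
Monic irreducibles of degree 2 over GF(2): θ^2 + θ + 1.
None of them divide f (all give nonzero remainder).
Monic irreducibles of degree 3 over GF(2): θ^3 + θ + 1, θ^3 + θ^2 + 1.
None of them divide f (all give nonzero remainder).
No irreducible factor of degree ≤ 3 exists, so f is irreducible over GF(2).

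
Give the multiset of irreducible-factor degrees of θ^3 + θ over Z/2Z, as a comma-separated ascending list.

Write h(θ) = θ^3 + θ.
Roots in Z/2Z: h(0) = 0 → root; h(1) = 0 → root.
Linear factors from roots: (θ), (θ + 1).
Complete factorization: h(θ) = (θ)·(θ + 1)^2.
Factor degrees with multiplicity: 1 + 1 + 1 = 3.

1, 1, 1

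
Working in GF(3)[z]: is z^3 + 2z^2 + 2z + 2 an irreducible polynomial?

Write m(z) = z^3 + 2z^2 + 2z + 2.
Check for roots in GF(3): m(0) = 2; m(1) = 1; m(2) = 1.
No roots. A degree-3 polynomial over a field with no linear factor is irreducible.

Yes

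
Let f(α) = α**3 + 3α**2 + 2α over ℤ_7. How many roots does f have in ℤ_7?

Evaluate at each of the 7 elements of ℤ_7:
f(0) = 0 → root; f(1) = 6; f(2) = 3; f(3) = 4; f(4) = 1; f(5) = 0 → root; f(6) = 0 → root.
Roots: {0, 5, 6}.

3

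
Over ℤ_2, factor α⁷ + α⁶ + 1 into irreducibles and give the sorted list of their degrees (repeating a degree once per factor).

Write h(α) = α⁷ + α⁶ + 1.
Roots in ℤ_2: h(0) = 1; h(1) = 1.
Complete factorization: h(α) = (α⁷ + α⁶ + 1).
Factor degrees with multiplicity: 7 = 7.

7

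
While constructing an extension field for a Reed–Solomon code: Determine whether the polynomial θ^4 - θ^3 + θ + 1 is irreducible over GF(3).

Write g(θ) = θ^4 - θ^3 + θ + 1.
Check for roots in GF(3): g(0) = 1; g(1) = 2; g(2) = 2.
No roots, so no linear factors.
Monic irreducibles of degree 2 over GF(3): θ^2 + 1, θ^2 + θ - 1, θ^2 - θ - 1.
None of them divide g (all give nonzero remainder).
No irreducible factor of degree ≤ 2 exists, so g is irreducible over GF(3).

Yes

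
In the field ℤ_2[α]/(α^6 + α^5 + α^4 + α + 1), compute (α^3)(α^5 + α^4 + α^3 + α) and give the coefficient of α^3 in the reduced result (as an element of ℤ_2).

1

Multiply in ℤ_2[α]: (α^3)·(α^5 + α^4 + α^3 + α) = α^8 + α^7 + α^6 + α^4.
Reduce using α^6 ≡ α^5 + α^4 + α + 1 (mod α^6 + α^5 + α^4 + α + 1).
Reduced: α^4 + α^3 + α^2.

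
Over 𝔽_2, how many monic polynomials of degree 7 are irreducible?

The number of monic irreducibles of degree 7 over GF(2) is (1/7)·Σ_{d∣7} μ(7/d) 2^d.
Divisors of 7: 1, 7; μ(7/d) for each: -1, 1.
Σ = − 2^1 + 2^7 = 126.
N = 126/7 = 18.

18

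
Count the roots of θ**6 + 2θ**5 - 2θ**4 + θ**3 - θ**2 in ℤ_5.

Write h(θ) = θ**6 + 2θ**5 - 2θ**4 + θ**3 - θ**2.
Evaluate at each of the 5 elements of ℤ_5:
h(0) = 0 → root; h(1) = 1; h(2) = 0 → root; h(3) = 1; h(4) = 0 → root.
Roots: {0, 2, 4}.

3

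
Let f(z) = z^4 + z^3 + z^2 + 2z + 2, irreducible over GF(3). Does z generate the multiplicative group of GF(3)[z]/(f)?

|GF(3^4)^×| = 3^4 − 1 = 80. Prime factorization: 80 = 2^4·5.
f is primitive ⇔ z has order 80 in GF(3)[z]/(f), i.e. z^(80/q) ≠ 1 for each prime q | 80.
z^(40) mod f = 2.
z^(16) mod f = 2z^3 + 1.
None equal 1, so z has full order 80; f is primitive.

Yes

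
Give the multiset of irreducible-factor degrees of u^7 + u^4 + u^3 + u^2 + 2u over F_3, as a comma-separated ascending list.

1, 1, 1, 2, 2

Write g(u) = u^7 + u^4 + u^3 + u^2 + 2u.
Roots in F_3: g(0) = 0 → root; g(1) = 0 → root; g(2) = 1.
Linear factors from roots: (u), (u + 2).
Complete factorization: g(u) = (u)·(u + 2)^2·(u^2 + 1)·(u^2 + 2u + 2).
Factor degrees with multiplicity: 1 + 1 + 1 + 2 + 2 = 7.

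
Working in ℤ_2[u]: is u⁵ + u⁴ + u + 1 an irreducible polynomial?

Write h(u) = u⁵ + u⁴ + u + 1.
Check for roots in ℤ_2: h(0) = 1; h(1) = 0 → root.
h(1) = 0, so (u − 1) divides h(u); h is reducible.

No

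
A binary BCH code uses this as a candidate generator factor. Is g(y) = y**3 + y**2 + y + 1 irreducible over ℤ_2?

No

Check for roots in ℤ_2: g(0) = 1; g(1) = 0 → root.
g(1) = 0, so (y − 1) divides g(y); g is reducible.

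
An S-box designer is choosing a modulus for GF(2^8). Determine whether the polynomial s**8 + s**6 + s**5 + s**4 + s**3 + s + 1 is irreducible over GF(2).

Yes

Write f(s) = s**8 + s**6 + s**5 + s**4 + s**3 + s + 1.
Check for roots in GF(2): f(0) = 1; f(1) = 1.
No roots, so no linear factors.
Monic irreducibles of degree 2 over GF(2): s**2 + s + 1.
None of them divide f (all give nonzero remainder).
Monic irreducibles of degree 3 over GF(2): s**3 + s + 1, s**3 + s**2 + 1.
None of them divide f (all give nonzero remainder).
Monic irreducibles of degree 4 over GF(2): s**4 + s + 1, s**4 + s**3 + 1, s**4 + s**3 + s**2 + s + 1.
None of them divide f (all give nonzero remainder).
No irreducible factor of degree ≤ 4 exists, so f is irreducible over GF(2).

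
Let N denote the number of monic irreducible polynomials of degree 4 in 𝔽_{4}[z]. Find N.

Gauss's count: N_{4}(4) = (1/4) Σ_{d|4} μ(4/d)·4^d.
Divisors of 4: 1, 2, 4; μ(4/d) for each: 0, -1, 1.
Σ = − 4^2 + 4^4 = 240.
N = 240/4 = 60.

60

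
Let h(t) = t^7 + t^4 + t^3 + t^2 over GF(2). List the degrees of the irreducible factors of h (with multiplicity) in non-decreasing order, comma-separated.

1, 1, 1, 1, 3

Roots in GF(2): h(0) = 0 → root; h(1) = 0 → root.
Linear factors from roots: (t), (t + 1).
Complete factorization: h(t) = (t)^2·(t + 1)^2·(t^3 + t + 1).
Factor degrees with multiplicity: 1 + 1 + 1 + 1 + 3 = 7.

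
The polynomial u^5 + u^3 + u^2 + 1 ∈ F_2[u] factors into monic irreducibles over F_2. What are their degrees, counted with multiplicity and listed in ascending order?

Write g(u) = u^5 + u^3 + u^2 + 1.
Roots in F_2: g(0) = 1; g(1) = 0 → root.
Linear factors from roots: (u + 1).
Complete factorization: g(u) = (u + 1)^3·(u^2 + u + 1).
Factor degrees with multiplicity: 1 + 1 + 1 + 2 = 5.

1, 1, 1, 2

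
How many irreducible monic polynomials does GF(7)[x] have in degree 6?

19544

The number of monic irreducibles of degree 6 over GF(7) is (1/6)·Σ_{d∣6} μ(6/d) 7^d.
Divisors of 6: 1, 2, 3, 6; μ(6/d) for each: 1, -1, -1, 1.
Σ = 7^1 − 7^2 − 7^3 + 7^6 = 117264.
N = 117264/6 = 19544.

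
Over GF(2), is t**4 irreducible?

No

Write m(t) = t**4.
Check for roots in GF(2): m(0) = 0 → root; m(1) = 1.
m(0) = 0, so (t) divides m(t); m is reducible.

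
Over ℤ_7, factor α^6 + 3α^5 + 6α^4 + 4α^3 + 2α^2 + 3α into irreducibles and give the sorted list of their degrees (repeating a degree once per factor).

1, 1, 1, 1, 2

Write g(α) = α^6 + 3α^5 + 6α^4 + 4α^3 + 2α^2 + 3α.
Linear factors from roots: (α), (α + 4).
Complete factorization: g(α) = (α)·(α + 4)^3·(α^2 + 5α + 3).
Factor degrees with multiplicity: 1 + 1 + 1 + 1 + 2 = 6.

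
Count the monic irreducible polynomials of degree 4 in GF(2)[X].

3

The number of monic irreducibles of degree 4 over GF(2) is (1/4)·Σ_{d∣4} μ(4/d) 2^d.
Divisors of 4: 1, 2, 4; μ(4/d) for each: 0, -1, 1.
Σ = − 2^2 + 2^4 = 12.
N = 12/4 = 3.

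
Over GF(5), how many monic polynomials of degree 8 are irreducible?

48750

Gauss's count: N_{5}(8) = (1/8) Σ_{d|8} μ(8/d)·5^d.
Divisors of 8: 1, 2, 4, 8; μ(8/d) for each: 0, 0, -1, 1.
Σ = − 5^4 + 5^8 = 390000.
N = 390000/8 = 48750.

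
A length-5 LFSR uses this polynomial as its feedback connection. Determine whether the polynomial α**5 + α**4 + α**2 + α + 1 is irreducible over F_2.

Write m(α) = α**5 + α**4 + α**2 + α + 1.
Check for roots in F_2: m(0) = 1; m(1) = 1.
No roots, so no linear factors.
Monic irreducibles of degree 2 over GF(2): α**2 + α + 1.
None of them divide m (all give nonzero remainder).
No irreducible factor of degree ≤ 2 exists, so m is irreducible over GF(2).

Yes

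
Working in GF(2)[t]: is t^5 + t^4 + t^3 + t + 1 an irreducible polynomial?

Yes

Write f(t) = t^5 + t^4 + t^3 + t + 1.
Check for roots in GF(2): f(0) = 1; f(1) = 1.
No roots, so no linear factors.
Monic irreducibles of degree 2 over GF(2): t^2 + t + 1.
None of them divide f (all give nonzero remainder).
No irreducible factor of degree ≤ 2 exists, so f is irreducible over GF(2).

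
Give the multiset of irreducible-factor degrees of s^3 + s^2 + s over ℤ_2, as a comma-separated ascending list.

1, 2

Write h(s) = s^3 + s^2 + s.
Roots in ℤ_2: h(0) = 0 → root; h(1) = 1.
Linear factors from roots: (s).
Complete factorization: h(s) = (s)·(s^2 + s + 1).
Factor degrees with multiplicity: 1 + 2 = 3.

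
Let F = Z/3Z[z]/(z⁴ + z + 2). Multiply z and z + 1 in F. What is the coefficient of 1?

0

Multiply in Z/3Z[z]: (z)·(z + 1) = z² + z.
Reduced: z² + z.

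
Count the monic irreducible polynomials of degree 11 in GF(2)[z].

x^(2^11) − x is the product of all monic irreducibles of degree dividing 11; Möbius inversion gives N = (1/11) Σ μ(11/d)·2^d.
Divisors of 11: 1, 11; μ(11/d) for each: -1, 1.
Σ = − 2^1 + 2^11 = 2046.
N = 2046/11 = 186.

186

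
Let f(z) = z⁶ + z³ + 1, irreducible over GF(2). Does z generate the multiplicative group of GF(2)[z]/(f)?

|GF(2^6)^×| = 2^6 − 1 = 63. Prime factorization: 63 = 3^2·7.
f is primitive ⇔ z has order 63 in GF(2)[z]/(f), i.e. z^(63/q) ≠ 1 for each prime q | 63.
z^(21) mod f = z³.
z^(9) mod f = 1
Since z^(9) = 1, the order of z divides 9 < 63; not primitive.

No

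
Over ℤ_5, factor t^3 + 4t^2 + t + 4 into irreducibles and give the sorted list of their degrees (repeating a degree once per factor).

1, 1, 1

Write h(t) = t^3 + 4t^2 + t + 4.
Roots in ℤ_5: h(0) = 4; h(1) = 0 → root; h(2) = 0 → root; h(3) = 0 → root; h(4) = 1.
Linear factors from roots: (t + 4), (t + 3), (t + 2).
Complete factorization: h(t) = (t + 2)·(t + 3)·(t + 4).
Factor degrees with multiplicity: 1 + 1 + 1 = 3.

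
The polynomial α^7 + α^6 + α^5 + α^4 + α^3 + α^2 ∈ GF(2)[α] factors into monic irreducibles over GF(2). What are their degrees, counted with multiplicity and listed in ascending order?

Write g(α) = α^7 + α^6 + α^5 + α^4 + α^3 + α^2.
Roots in GF(2): g(0) = 0 → root; g(1) = 0 → root.
Linear factors from roots: (α), (α + 1).
Complete factorization: g(α) = (α + 1)·(α)^2·(α^2 + α + 1)^2.
Factor degrees with multiplicity: 1 + 1 + 1 + 2 + 2 = 7.

1, 1, 1, 2, 2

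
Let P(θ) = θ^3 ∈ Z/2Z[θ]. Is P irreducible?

No

Check for roots in Z/2Z: P(0) = 0 → root; P(1) = 1.
P(0) = 0, so (θ) divides P(θ); P is reducible.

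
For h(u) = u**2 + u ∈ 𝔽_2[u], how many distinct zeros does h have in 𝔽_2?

2

Evaluate at each of the 2 elements of 𝔽_2:
h(0) = 0 → root; h(1) = 0 → root.
Roots: {0, 1}.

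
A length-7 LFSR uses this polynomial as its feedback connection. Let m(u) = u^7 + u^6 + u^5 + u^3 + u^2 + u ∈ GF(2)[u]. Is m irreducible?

No

Check for roots in GF(2): m(0) = 0 → root; m(1) = 0 → root.
m(0) = 0, so (u) divides m(u); m is reducible.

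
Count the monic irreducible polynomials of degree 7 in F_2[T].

18

The number of monic irreducibles of degree 7 over GF(2) is (1/7)·Σ_{d∣7} μ(7/d) 2^d.
Divisors of 7: 1, 7; μ(7/d) for each: -1, 1.
Σ = − 2^1 + 2^7 = 126.
N = 126/7 = 18.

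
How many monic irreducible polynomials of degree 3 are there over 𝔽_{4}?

By the necklace-counting formula, N_4(3) = (1/3) Σ_{d|3} μ(3/d)·4^d.
Divisors of 3: 1, 3; μ(3/d) for each: -1, 1.
Σ = − 4^1 + 4^3 = 60.
N = 60/3 = 20.

20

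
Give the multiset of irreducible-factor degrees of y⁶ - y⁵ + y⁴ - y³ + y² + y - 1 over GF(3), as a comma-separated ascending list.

1, 2, 3

Write h(y) = y⁶ - y⁵ + y⁴ - y³ + y² + y - 1.
Roots in GF(3): h(0) = 2; h(1) = 1; h(2) = 0 → root.
Linear factors from roots: (y + 1).
Complete factorization: h(y) = (y + 1)·(y² - y - 1)·(y³ - y² + 1).
Factor degrees with multiplicity: 1 + 2 + 3 = 6.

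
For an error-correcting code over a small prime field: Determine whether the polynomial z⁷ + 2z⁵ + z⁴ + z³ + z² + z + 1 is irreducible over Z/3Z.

Write g(z) = z⁷ + 2z⁵ + z⁴ + z³ + z² + z + 1.
Check for roots in Z/3Z: g(0) = 1; g(1) = 2; g(2) = 1.
No roots, so no linear factors.
Monic irreducibles of degree 2 over GF(3): z² + 1, z² + z + 2, z² + 2z + 2.
None of them divide g (all give nonzero remainder).
Degree-3 irreducible divisors: test the 8 monic irreducibles of degree 3 over GF(3).
None of them divide g (all give nonzero remainder).
No irreducible factor of degree ≤ 3 exists, so g is irreducible over GF(3).

Yes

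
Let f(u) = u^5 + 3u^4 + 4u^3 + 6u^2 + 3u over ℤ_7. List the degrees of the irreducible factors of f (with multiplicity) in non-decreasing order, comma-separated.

Linear factors from roots: (u), (u + 3).
Complete factorization: f(u) = (u)·(u + 3)·(u^3 + 4u + 1).
Factor degrees with multiplicity: 1 + 1 + 3 = 5.

1, 1, 3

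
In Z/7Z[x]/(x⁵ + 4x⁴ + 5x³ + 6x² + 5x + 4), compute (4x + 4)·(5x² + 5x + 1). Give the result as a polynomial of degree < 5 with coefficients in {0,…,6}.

6x^3 + 5x^2 + 3x + 4

Multiply in Z/7Z[x]: (4x + 4)·(5x² + 5x + 1) = 6x³ + 5x² + 3x + 4.
Reduced: 6x³ + 5x² + 3x + 4.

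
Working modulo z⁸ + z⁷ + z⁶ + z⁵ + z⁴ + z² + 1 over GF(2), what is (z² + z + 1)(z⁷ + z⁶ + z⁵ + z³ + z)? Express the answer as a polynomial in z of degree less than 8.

Multiply in GF(2)[z]: (z² + z + 1)·(z⁷ + z⁶ + z⁵ + z³ + z) = z⁹ + z⁷ + z⁴ + z² + z.
Reduce using z⁸ ≡ z⁷ + z⁶ + z⁵ + z⁴ + z² + 1 (mod z⁸ + z⁷ + z⁶ + z⁵ + z⁴ + z² + 1).
Reduced: z⁷ + z³ + 1.

z^7 + z^3 + 1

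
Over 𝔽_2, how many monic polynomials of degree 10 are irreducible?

99

Gauss's count: N_{2}(10) = (1/10) Σ_{d|10} μ(10/d)·2^d.
Divisors of 10: 1, 2, 5, 10; μ(10/d) for each: 1, -1, -1, 1.
Σ = 2^1 − 2^2 − 2^5 + 2^10 = 990.
N = 990/10 = 99.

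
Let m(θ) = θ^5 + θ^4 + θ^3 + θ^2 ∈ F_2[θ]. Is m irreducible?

Check for roots in F_2: m(0) = 0 → root; m(1) = 0 → root.
m(0) = 0, so (θ) divides m(θ); m is reducible.

No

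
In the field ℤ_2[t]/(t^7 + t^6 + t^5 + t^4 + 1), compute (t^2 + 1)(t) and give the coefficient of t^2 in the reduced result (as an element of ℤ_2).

Multiply in ℤ_2[t]: (t^2 + 1)·(t) = t^3 + t.
Reduced: t^3 + t.

0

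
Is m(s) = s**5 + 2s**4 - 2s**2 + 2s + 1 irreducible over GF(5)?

Check for roots in GF(5): m(0) = 1; m(1) = 4; m(2) = 1; m(3) = 4; m(4) = 3.
No roots, so no linear factors.
Degree-2 irreducible divisors: test the 10 monic irreducibles of degree 2 over GF(5).
None of them divide m (all give nonzero remainder).
No irreducible factor of degree ≤ 2 exists, so m is irreducible over GF(5).

Yes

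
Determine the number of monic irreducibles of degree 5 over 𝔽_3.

The number of monic irreducibles of degree 5 over GF(3) is (1/5)·Σ_{d∣5} μ(5/d) 3^d.
Divisors of 5: 1, 5; μ(5/d) for each: -1, 1.
Σ = − 3^1 + 3^5 = 240.
N = 240/5 = 48.

48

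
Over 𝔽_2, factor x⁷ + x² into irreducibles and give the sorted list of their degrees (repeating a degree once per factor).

1, 1, 1, 4

Write f(x) = x⁷ + x².
Roots in 𝔽_2: f(0) = 0 → root; f(1) = 0 → root.
Linear factors from roots: (x), (x + 1).
Complete factorization: f(x) = (x + 1)·(x)^2·(x⁴ + x³ + x² + x + 1).
Factor degrees with multiplicity: 1 + 1 + 1 + 4 = 7.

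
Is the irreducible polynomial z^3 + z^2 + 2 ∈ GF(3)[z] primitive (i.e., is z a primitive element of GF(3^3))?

Write f(z) = z^3 + z^2 + 2.
|GF(3^3)^×| = 3^3 − 1 = 26. Prime factorization: 26 = 2·13.
f is primitive ⇔ z has order 26 in GF(3)[z]/(f), i.e. z^(26/q) ≠ 1 for each prime q | 26.
z^(13) mod f = 1
z^(2) mod f = z^2.
Since z^(13) = 1, the order of z divides 13 < 26; not primitive.

No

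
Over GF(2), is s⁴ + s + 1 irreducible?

Write m(s) = s⁴ + s + 1.
Check for roots in GF(2): m(0) = 1; m(1) = 1.
No roots, so no linear factors.
Monic irreducibles of degree 2 over GF(2): s² + s + 1.
None of them divide m (all give nonzero remainder).
No irreducible factor of degree ≤ 2 exists, so m is irreducible over GF(2).

Yes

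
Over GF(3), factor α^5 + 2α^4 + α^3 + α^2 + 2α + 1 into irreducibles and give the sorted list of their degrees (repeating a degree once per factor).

1, 1, 1, 1, 1

Write h(α) = α^5 + 2α^4 + α^3 + α^2 + 2α + 1.
Roots in GF(3): h(0) = 1; h(1) = 2; h(2) = 0 → root.
Linear factors from roots: (α + 1).
Complete factorization: h(α) = (α + 1)^5.
Factor degrees with multiplicity: 1 + 1 + 1 + 1 + 1 = 5.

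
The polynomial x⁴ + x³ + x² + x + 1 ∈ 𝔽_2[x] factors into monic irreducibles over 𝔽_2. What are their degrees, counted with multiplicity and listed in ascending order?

4

Write h(x) = x⁴ + x³ + x² + x + 1.
Roots in 𝔽_2: h(0) = 1; h(1) = 1.
Complete factorization: h(x) = (x⁴ + x³ + x² + x + 1).
Factor degrees with multiplicity: 4 = 4.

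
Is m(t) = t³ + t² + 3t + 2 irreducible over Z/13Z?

Yes

Check each element of Z/13Z for a root: m(0)=2, m(1)=7, m(2)=7, m(3)=8, m(4)=3, m(5)=11, m(6)=12, m(7)=12, m(8)=4, m(9)=7, m(10)=1, m(11)=5, m(12)=12.
No roots. A degree-3 polynomial over a field with no linear factor is irreducible.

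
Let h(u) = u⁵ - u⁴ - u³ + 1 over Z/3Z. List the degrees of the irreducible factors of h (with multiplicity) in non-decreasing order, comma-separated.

Roots in Z/3Z: h(0) = 1; h(1) = 0 → root; h(2) = 0 → root.
Linear factors from roots: (u - 1), (u + 1).
Complete factorization: h(u) = (u - 1)·(u + 1)^2·(u² + u - 1).
Factor degrees with multiplicity: 1 + 1 + 1 + 2 = 5.

1, 1, 1, 2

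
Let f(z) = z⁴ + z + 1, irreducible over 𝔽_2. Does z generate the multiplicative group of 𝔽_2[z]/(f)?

Yes

|GF(2^4)^×| = 2^4 − 1 = 15. Prime factorization: 15 = 3·5.
f is primitive ⇔ z has order 15 in GF(2)[z]/(f), i.e. z^(15/q) ≠ 1 for each prime q | 15.
z^(5) mod f = z² + z.
z^(3) mod f = z³.
None equal 1, so z has full order 15; f is primitive.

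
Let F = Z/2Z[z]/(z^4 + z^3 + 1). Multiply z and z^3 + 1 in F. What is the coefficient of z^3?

1

Multiply in Z/2Z[z]: (z)·(z^3 + 1) = z^4 + z.
Reduce using z^4 ≡ z^3 + 1 (mod z^4 + z^3 + 1).
Reduced: z^3 + z + 1.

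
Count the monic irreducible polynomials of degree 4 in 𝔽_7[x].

588

By the necklace-counting formula, N_7(4) = (1/4) Σ_{d|4} μ(4/d)·7^d.
Divisors of 4: 1, 2, 4; μ(4/d) for each: 0, -1, 1.
Σ = − 7^2 + 7^4 = 2352.
N = 2352/4 = 588.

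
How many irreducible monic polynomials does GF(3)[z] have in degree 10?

Gauss's count: N_{3}(10) = (1/10) Σ_{d|10} μ(10/d)·3^d.
Divisors of 10: 1, 2, 5, 10; μ(10/d) for each: 1, -1, -1, 1.
Σ = 3^1 − 3^2 − 3^5 + 3^10 = 58800.
N = 58800/10 = 5880.

5880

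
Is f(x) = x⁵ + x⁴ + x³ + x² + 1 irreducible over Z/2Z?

Check for roots in Z/2Z: f(0) = 1; f(1) = 1.
No roots, so no linear factors.
Monic irreducibles of degree 2 over GF(2): x² + x + 1.
None of them divide f (all give nonzero remainder).
No irreducible factor of degree ≤ 2 exists, so f is irreducible over GF(2).

Yes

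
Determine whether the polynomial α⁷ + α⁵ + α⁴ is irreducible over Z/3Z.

Write h(α) = α⁷ + α⁵ + α⁴.
Check for roots in Z/3Z: h(0) = 0 → root; h(1) = 0 → root; h(2) = 2.
h(0) = 0, so (α) divides h(α); h is reducible.

No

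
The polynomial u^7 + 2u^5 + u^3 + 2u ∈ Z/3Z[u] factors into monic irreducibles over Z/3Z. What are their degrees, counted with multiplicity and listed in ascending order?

Write h(u) = u^7 + 2u^5 + u^3 + 2u.
Roots in Z/3Z: h(0) = 0 → root; h(1) = 0 → root; h(2) = 0 → root.
Linear factors from roots: (u), (u + 2), (u + 1).
Complete factorization: h(u) = (u)·(u + 1)·(u + 2)·(u^2 + u + 2)·(u^2 + 2u + 2).
Factor degrees with multiplicity: 1 + 1 + 1 + 2 + 2 = 7.

1, 1, 1, 2, 2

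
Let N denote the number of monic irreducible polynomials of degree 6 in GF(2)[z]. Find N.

9

x^(2^6) − x is the product of all monic irreducibles of degree dividing 6; Möbius inversion gives N = (1/6) Σ μ(6/d)·2^d.
Divisors of 6: 1, 2, 3, 6; μ(6/d) for each: 1, -1, -1, 1.
Σ = 2^1 − 2^2 − 2^3 + 2^6 = 54.
N = 54/6 = 9.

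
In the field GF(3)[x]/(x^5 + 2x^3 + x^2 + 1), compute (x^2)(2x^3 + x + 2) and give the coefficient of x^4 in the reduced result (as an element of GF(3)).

0

Multiply in GF(3)[x]: (x^2)·(2x^3 + x + 2) = 2x^5 + x^3 + 2x^2.
Reduce using x^5 ≡ x^3 + 2x^2 + 2 (mod x^5 + 2x^3 + x^2 + 1).
Reduced: 1.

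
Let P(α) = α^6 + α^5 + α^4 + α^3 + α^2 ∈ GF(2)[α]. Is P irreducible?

No

Check for roots in GF(2): P(0) = 0 → root; P(1) = 1.
P(0) = 0, so (α) divides P(α); P is reducible.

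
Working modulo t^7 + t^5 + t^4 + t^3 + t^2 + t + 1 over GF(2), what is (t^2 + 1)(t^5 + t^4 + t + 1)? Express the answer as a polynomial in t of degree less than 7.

t^6

Multiply in GF(2)[t]: (t^2 + 1)·(t^5 + t^4 + t + 1) = t^7 + t^6 + t^5 + t^4 + t^3 + t^2 + t + 1.
Reduce using t^7 ≡ t^5 + t^4 + t^3 + t^2 + t + 1 (mod t^7 + t^5 + t^4 + t^3 + t^2 + t + 1).
Reduced: t^6.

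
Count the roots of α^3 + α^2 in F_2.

2

Write P(α) = α^3 + α^2.
Evaluate at each of the 2 elements of F_2:
P(0) = 0 → root; P(1) = 0 → root.
Roots: {0, 1}.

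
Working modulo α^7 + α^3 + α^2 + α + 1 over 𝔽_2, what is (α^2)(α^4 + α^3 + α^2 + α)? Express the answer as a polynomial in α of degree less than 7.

α^6 + α^5 + α^4 + α^3

Multiply in 𝔽_2[α]: (α^2)·(α^4 + α^3 + α^2 + α) = α^6 + α^5 + α^4 + α^3.
Reduced: α^6 + α^5 + α^4 + α^3.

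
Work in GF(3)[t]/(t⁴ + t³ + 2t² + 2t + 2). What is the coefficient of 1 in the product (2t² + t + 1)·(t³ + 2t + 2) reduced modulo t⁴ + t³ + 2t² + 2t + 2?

1

Multiply in GF(3)[t]: (2t² + t + 1)·(t³ + 2t + 2) = 2t⁵ + t⁴ + 2t³ + t + 2.
Reduce using t⁴ ≡ 2t³ + t² + t + 1 (mod t⁴ + t³ + 2t² + 2t + 2).
Reduced: 2t³ + t² + 2t + 1.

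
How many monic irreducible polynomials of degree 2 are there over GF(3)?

By the necklace-counting formula, N_3(2) = (1/2) Σ_{d|2} μ(2/d)·3^d.
Divisors of 2: 1, 2; μ(2/d) for each: -1, 1.
Σ = − 3^1 + 3^2 = 6.
N = 6/2 = 3.

3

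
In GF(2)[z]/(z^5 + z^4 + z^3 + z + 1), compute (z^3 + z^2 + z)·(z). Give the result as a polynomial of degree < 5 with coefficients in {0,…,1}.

Multiply in GF(2)[z]: (z^3 + z^2 + z)·(z) = z^4 + z^3 + z^2.
Reduced: z^4 + z^3 + z^2.

z^4 + z^3 + z^2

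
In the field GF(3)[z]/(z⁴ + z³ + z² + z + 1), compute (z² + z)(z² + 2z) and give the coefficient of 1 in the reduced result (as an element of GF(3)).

Multiply in GF(3)[z]: (z² + z)·(z² + 2z) = z⁴ + 2z².
Reduce using z⁴ ≡ 2z³ + 2z² + 2z + 2 (mod z⁴ + z³ + z² + z + 1).
Reduced: 2z³ + z² + 2z + 2.

2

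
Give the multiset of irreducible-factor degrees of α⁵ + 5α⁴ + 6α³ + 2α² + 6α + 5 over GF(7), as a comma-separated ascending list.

5

Write h(α) = α⁵ + 5α⁴ + 6α³ + 2α² + 6α + 5.
Complete factorization: h(α) = (α⁵ + 5α⁴ + 6α³ + 2α² + 6α + 5).
Factor degrees with multiplicity: 5 = 5.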